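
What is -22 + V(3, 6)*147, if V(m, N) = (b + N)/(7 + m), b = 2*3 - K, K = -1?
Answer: 1691/10 ≈ 169.10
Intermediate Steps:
b = 7 (b = 2*3 - 1*(-1) = 6 + 1 = 7)
V(m, N) = (7 + N)/(7 + m)
-22 + V(3, 6)*147 = -22 + ((7 + 6)/(7 + 3))*147 = -22 + (13/10)*147 = -22 + 1911/10 = 1691/10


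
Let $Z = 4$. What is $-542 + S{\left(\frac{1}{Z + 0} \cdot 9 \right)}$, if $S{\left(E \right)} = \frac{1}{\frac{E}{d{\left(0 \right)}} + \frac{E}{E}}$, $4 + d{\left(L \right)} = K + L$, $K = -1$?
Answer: $- \frac{5942}{11} \approx -540.18$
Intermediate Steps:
$d{\left(L \right)} = -5 + L$ ($d{\left(L \right)} = -4 + \left(-1 + L\right) = -5 + L$)
$S{\left(E \right)} = \frac{1}{1 - \frac{E}{5}}$ ($S{\left(E \right)} = \frac{1}{\frac{E}{-5 + 0} + \frac{E}{E}} = \frac{1}{\frac{E}{-5} + 1} = \frac{1}{E \left(- \frac{1}{5}\right) + 1} = \frac{1}{- \frac{E}{5} + 1} = \frac{1}{1 - \frac{E}{5}}$)
$-542 + S{\left(\frac{1}{Z + 0} \cdot 9 \right)} = -542 - \frac{5}{-5 + \frac{1}{4 + 0} \cdot 9} = -542 - \frac{5}{-5 + \frac{1}{4} \cdot 9} = -542 - \frac{5}{-5 + \frac{9}{4}} = -542 - \frac{5}{- \frac{11}{4}} = -542 - - \frac{20}{11} = -542 + \frac{20}{11} = - \frac{5942}{11}$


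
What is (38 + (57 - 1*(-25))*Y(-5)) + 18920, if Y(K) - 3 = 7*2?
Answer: 20352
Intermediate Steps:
Y(K) = 17 (Y(K) = 3 + 7*2 = 3 + 14 = 17)
(38 + (57 - 1*(-25))*Y(-5)) + 18920 = (38 + (57 - 1*(-25))*17) + 18920 = (38 + (57 + 25)*17) + 18920 = (38 + 82*17) + 18920 = (38 + 1394) + 18920 = 1432 + 18920 = 20352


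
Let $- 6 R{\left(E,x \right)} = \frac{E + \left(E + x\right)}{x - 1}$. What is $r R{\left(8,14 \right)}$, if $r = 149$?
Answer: $- \frac{745}{13} \approx -57.308$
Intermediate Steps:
$R{\left(E,x \right)} = - \frac{x + 2 E}{6 \left(-1 + x\right)}$ ($R{\left(E,x \right)} = - \frac{\left(E + \left(E + x\right)\right) \frac{1}{x - 1}}{6} = - \frac{\left(x + 2 E\right) \frac{1}{-1 + x}}{6} = - \frac{\frac{1}{-1 + x} \left(x + 2 E\right)}{6} = - \frac{x + 2 E}{6 \left(-1 + x\right)}$)
$r R{\left(8,14 \right)} = 149 \frac{\left(-1\right) 14 - 16}{6 \left(-1 + 14\right)} = 149 \frac{-14 - 16}{6 \cdot 13} = 149 \cdot \frac{1}{6} \cdot \frac{1}{13} \left(-30\right) = 149 \left(- \frac{5}{13}\right) = - \frac{745}{13}$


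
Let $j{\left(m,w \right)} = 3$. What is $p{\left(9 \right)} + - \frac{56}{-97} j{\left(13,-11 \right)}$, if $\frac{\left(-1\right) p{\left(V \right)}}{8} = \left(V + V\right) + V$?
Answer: $- \frac{20784}{97} \approx -214.27$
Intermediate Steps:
$p{\left(V \right)} = - 24 V$ ($p{\left(V \right)} = - 8 \left(\left(V + V\right) + V\right) = - 8 \left(2 V + V\right) = - 8 \cdot 3 V = - 24 V$)
$p{\left(9 \right)} + - \frac{56}{-97} j{\left(13,-11 \right)} = \left(-24\right) 9 + - \frac{56}{-97} \cdot 3 = -216 + \left(-56\right) \left(- \frac{1}{97}\right) 3 = -216 + \frac{56}{97} \cdot 3 = -216 + \frac{168}{97} = - \frac{20784}{97}$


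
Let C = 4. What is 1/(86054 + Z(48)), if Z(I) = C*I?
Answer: 1/86246 ≈ 1.1595e-5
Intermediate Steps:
Z(I) = 4*I
1/(86054 + Z(48)) = 1/(86054 + 4*48) = 1/(86054 + 192) = 1/86246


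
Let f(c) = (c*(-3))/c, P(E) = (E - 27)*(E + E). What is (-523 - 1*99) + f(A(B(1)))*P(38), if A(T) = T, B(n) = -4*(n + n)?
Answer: -3130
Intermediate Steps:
B(n) = -8*n
P(E) = 2*E*(-27 + E) (P(E) = (-27 + E)*(2*E) = 2*E*(-27 + E))
f(c) = -3 (f(c) = (-3*c)/c = -3)
(-523 - 1*99) + f(A(B(1)))*P(38) = (-523 - 1*99) - 6*38*(-27 + 38) = (-523 - 99) - 6*38*11 = -622 - 3*836 = -622 - 2508 = -3130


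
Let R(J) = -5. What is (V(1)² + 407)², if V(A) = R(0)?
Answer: 186624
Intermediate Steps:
V(A) = -5
(V(1)² + 407)² = ((-5)² + 407)² = (25 + 407)² = 432² = 186624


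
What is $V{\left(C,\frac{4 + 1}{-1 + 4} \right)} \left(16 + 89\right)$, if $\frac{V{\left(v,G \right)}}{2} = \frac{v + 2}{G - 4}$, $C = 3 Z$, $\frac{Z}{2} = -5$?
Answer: $2520$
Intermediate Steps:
$Z = -10$ ($Z = 2 \left(-5\right) = -10$)
$C = -30$ ($C = 3 \left(-10\right) = -30$)
$V{\left(v,G \right)} = \frac{2 \left(2 + v\right)}{-4 + G}$ ($V{\left(v,G \right)} = 2 \frac{v + 2}{G - 4} = 2 \frac{2 + v}{-4 + G} = \frac{2 \left(2 + v\right)}{-4 + G}$)
$V{\left(C,\frac{4 + 1}{-1 + 4} \right)} \left(16 + 89\right) = \frac{2 \left(2 - 30\right)}{-4 + \frac{4 + 1}{-1 + 4}} \left(16 + 89\right) = 2 \frac{1}{-4 + \frac{5}{3}} \left(-28\right) 105 = 2 \frac{1}{- \frac{7}{3}} \left(-28\right) 105 = 2 \left(- \frac{3}{7}\right) \left(-28\right) 105 = 24 \cdot 105 = 2520$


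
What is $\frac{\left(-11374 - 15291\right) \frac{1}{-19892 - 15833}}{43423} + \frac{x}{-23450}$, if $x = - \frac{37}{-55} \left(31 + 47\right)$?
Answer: $- \frac{88852443206}{40015439781625} \approx -0.0022205$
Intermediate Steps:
$x = \frac{2886}{55}$ ($x = \left(-37\right) \left(- \frac{1}{55}\right) 78 = \frac{37}{55} \cdot 78 = \frac{2886}{55} \approx 52.473$)
$\frac{\left(-11374 - 15291\right) \frac{1}{-19892 - 15833}}{43423} + \frac{x}{-23450} = \frac{\left(-11374 - 15291\right) \frac{1}{-19892 - 15833}}{43423} + \frac{2886}{55 \left(-23450\right)} = - \frac{26665}{-35725} \cdot \frac{1}{43423} + \frac{2886}{55} \left(- \frac{1}{23450}\right) = \left(-26665\right) \left(- \frac{1}{35725}\right) \frac{1}{43423} - \frac{1443}{644875} = \frac{5333}{7145} \cdot \frac{1}{43423} - \frac{1443}{644875} = \frac{5333}{310257335} - \frac{1443}{644875} = - \frac{88852443206}{40015439781625}$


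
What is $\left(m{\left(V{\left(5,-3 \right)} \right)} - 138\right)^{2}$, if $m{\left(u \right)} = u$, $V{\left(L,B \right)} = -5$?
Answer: $20449$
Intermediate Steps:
$\left(m{\left(V{\left(5,-3 \right)} \right)} - 138\right)^{2} = \left(-5 - 138\right)^{2} = \left(-143\right)^{2} = 20449$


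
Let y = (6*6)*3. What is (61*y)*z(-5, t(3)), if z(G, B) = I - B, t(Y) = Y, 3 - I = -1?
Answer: 6588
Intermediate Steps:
I = 4 (I = 3 - 1*(-1) = 3 + 1 = 4)
z(G, B) = 4 - B
y = 108 (y = 36*3 = 108)
(61*y)*z(-5, t(3)) = (61*108)*(4 - 1*3) = 6588*(4 - 3) = 6588*1 = 6588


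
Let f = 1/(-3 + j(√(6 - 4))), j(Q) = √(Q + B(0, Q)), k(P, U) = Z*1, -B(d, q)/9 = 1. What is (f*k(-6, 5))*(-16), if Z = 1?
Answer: 16/(3 - I*√(9 - √2)) ≈ 2.894 + 2.657*I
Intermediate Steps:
B(d, q) = -9 (B(d, q) = -9*1 = -9)
k(P, U) = 1 (k(P, U) = 1*1 = 1)
j(Q) = √(-9 + Q) (j(Q) = √(Q - 9) = √(-9 + Q))
f = 1/(-3 + √(-9 + √2)) (f = 1/(-3 + √(-9 + √(6 - 4))) = 1/(-3 + √(-9 + √2)) ≈ -0.18088 - 0.16606*I)
(f*k(-6, 5))*(-16) = (-1/(3 - I*√(9 - √2))*1)*(-16) = -1/(3 - I*√(9 - √2))*(-16) = 16/(3 - I*√(9 - √2))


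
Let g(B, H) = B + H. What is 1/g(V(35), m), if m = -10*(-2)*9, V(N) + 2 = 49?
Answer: 1/227 ≈ 0.0044053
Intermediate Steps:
V(N) = 47 (V(N) = -2 + 49 = 47)
m = 180 (m = 20*9 = 180)
1/g(V(35), m) = 1/(47 + 180) = 1/227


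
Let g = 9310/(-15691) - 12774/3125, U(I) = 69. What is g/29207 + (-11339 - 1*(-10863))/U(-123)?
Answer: -681717805147796/98818142353125 ≈ -6.8987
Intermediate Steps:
g = -229530584/49034375 (g = 9310*(-1/15691) - 12774*1/3125 = -9310/15691 - 12774/3125 = -229530584/49034375 ≈ -4.6810)
g/29207 + (-11339 - 1*(-10863))/U(-123) = -229530584/49034375/29207 + (-11339 - 1*(-10863))/69 = -229530584/49034375*1/29207 + (-11339 + 10863)*(1/69) = -229530584/1432146990625 - 476*1/69 = -229530584/1432146990625 - 476/69 = -681717805147796/98818142353125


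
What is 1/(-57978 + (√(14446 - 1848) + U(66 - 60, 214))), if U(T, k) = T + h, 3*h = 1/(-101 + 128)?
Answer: -380354211/22049806968883 - 6561*√12598/22049806968883 ≈ -1.7283e-5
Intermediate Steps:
h = 1/81 (h = 1/(3*(-101 + 128)) = (⅓)/27 = (⅓)*(1/27) = 1/81 ≈ 0.012346)
U(T, k) = 1/81 + T (U(T, k) = T + 1/81 = 1/81 + T)
1/(-57978 + (√(14446 - 1848) + U(66 - 60, 214))) = 1/(-57978 + (√(14446 - 1848) + (1/81 + (66 - 60)))) = 1/(-57978 + (√12598 + (1/81 + 6))) = 1/(-57978 + (√12598 + 487/81)) = 1/(-57978 + (487/81 + √12598)) = 1/(-4695731/81 + √12598)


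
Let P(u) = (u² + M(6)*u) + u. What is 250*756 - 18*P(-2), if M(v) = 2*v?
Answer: 189396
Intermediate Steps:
P(u) = u² + 13*u (P(u) = (u² + (2*6)*u) + u = (u² + 12*u) + u = u² + 13*u)
250*756 - 18*P(-2) = 250*756 - (-36)*(13 - 2) = 189000 - (-36)*11 = 189000 - 18*(-22) = 189000 + 396 = 189396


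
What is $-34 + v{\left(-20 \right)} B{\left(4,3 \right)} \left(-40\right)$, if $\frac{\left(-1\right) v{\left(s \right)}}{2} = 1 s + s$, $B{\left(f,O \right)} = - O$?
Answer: $9566$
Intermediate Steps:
$v{\left(s \right)} = - 4 s$ ($v{\left(s \right)} = - 2 \left(1 s + s\right) = - 2 \left(s + s\right) = - 2 \cdot 2 s = - 4 s$)
$-34 + v{\left(-20 \right)} B{\left(4,3 \right)} \left(-40\right) = -34 + \left(-4\right) \left(-20\right) \left(-1\right) 3 \left(-40\right) = -34 + 80 \left(\left(-3\right) \left(-40\right)\right) = -34 + 80 \cdot 120 = -34 + 9600 = 9566$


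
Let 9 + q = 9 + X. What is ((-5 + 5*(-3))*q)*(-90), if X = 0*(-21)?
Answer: 0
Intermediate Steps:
X = 0
q = 0 (q = -9 + (9 + 0) = -9 + 9 = 0)
((-5 + 5*(-3))*q)*(-90) = ((-5 + 5*(-3))*0)*(-90) = ((-5 - 15)*0)*(-90) = -20*0*(-90) = 0*(-90) = 0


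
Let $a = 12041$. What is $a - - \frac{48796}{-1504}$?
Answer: $\frac{4515217}{376} \approx 12009.0$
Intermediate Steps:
$a - - \frac{48796}{-1504} = 12041 - - \frac{48796}{-1504} = 12041 - \left(-48796\right) \left(- \frac{1}{1504}\right) = 12041 - \frac{12199}{376} = \frac{4515217}{376}$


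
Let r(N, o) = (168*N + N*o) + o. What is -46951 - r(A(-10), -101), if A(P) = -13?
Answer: -45979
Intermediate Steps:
r(N, o) = o + 168*N + N*o
-46951 - r(A(-10), -101) = -46951 - (-101 + 168*(-13) - 13*(-101)) = -46951 - (-101 - 2184 + 1313) = -46951 - 1*(-972) = -46951 + 972 = -45979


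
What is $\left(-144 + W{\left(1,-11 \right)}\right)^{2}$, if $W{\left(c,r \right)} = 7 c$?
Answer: $18769$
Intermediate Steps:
$\left(-144 + W{\left(1,-11 \right)}\right)^{2} = \left(-144 + 7 \cdot 1\right)^{2} = \left(-144 + 7\right)^{2} = \left(-137\right)^{2} = 18769$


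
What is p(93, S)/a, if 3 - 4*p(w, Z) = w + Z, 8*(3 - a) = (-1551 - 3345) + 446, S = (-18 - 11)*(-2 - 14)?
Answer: -554/2237 ≈ -0.24765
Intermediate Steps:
S = 464 (S = -29*(-16) = 464)
a = 2237/4 (a = 3 - ((-1551 - 3345) + 446)/8 = 3 - (-4896 + 446)/8 = 3 - ⅛*(-4450) = 3 + 2225/4 = 2237/4 ≈ 559.25)
p(w, Z) = ¾ - Z/4 - w/4 (p(w, Z) = ¾ - (w + Z)/4 = ¾ - (Z + w)/4 = ¾ + (-Z/4 - w/4) = ¾ - Z/4 - w/4)
p(93, S)/a = (¾ - ¼*464 - ¼*93)/(2237/4) = (¾ - 116 - 93/4)*(4/2237) = -277/2*4/2237 = -554/2237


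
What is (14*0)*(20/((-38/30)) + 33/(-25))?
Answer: 0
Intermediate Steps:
(14*0)*(20/((-38/30)) + 33/(-25)) = 0*(20/((-38*1/30)) + 33*(-1/25)) = 0*(20/(-19/15) - 33/25) = 0*(20*(-15/19) - 33/25) = 0*(-300/19 - 33/25) = 0*(-8127/475) = 0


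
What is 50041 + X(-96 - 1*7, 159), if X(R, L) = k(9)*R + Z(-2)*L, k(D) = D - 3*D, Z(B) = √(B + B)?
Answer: 51895 + 318*I ≈ 51895.0 + 318.0*I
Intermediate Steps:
Z(B) = √2*√B (Z(B) = √(2*B) = √2*√B)
k(D) = -2*D
X(R, L) = -18*R + 2*I*L (X(R, L) = (-2*9)*R + (√2*√(-2))*L = -18*R + (√2*(I*√2))*L = -18*R + (2*I)*L = -18*R + 2*I*L)
50041 + X(-96 - 1*7, 159) = 50041 + (-18*(-96 - 1*7) + 2*I*159) = 50041 + (-18*(-96 - 7) + 318*I) = 50041 + (-18*(-103) + 318*I) = 50041 + (1854 + 318*I) = 51895 + 318*I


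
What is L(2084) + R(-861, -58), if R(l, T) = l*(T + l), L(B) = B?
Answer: 793343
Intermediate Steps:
L(2084) + R(-861, -58) = 2084 - 861*(-58 - 861) = 2084 - 861*(-919) = 2084 + 791259 = 793343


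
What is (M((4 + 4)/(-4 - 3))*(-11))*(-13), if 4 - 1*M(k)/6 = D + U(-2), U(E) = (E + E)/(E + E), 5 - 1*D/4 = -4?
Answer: -28314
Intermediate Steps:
D = 36 (D = 20 - 4*(-4) = 20 + 16 = 36)
U(E) = 1 (U(E) = (2*E)/((2*E)) = (2*E)*(1/(2*E)) = 1)
M(k) = -198 (M(k) = 24 - 6*(36 + 1) = 24 - 6*37 = 24 - 222 = -198)
(M((4 + 4)/(-4 - 3))*(-11))*(-13) = -198*(-11)*(-13) = 2178*(-13) = -28314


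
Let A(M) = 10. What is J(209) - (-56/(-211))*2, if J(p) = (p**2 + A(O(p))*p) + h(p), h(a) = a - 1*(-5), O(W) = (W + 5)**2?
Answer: 9702723/211 ≈ 45985.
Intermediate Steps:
O(W) = (5 + W)**2
h(a) = 5 + a (h(a) = a + 5 = 5 + a)
J(p) = 5 + p**2 + 11*p (J(p) = (p**2 + 10*p) + (5 + p) = 5 + p**2 + 11*p)
J(209) - (-56/(-211))*2 = (5 + 209**2 + 11*209) - (-56/(-211))*2 = (5 + 43681 + 2299) - (-56*(-1/211))*2 = 45985 - 56*2/211 = 45985 - 1*112/211 = 45985 - 112/211 = 9702723/211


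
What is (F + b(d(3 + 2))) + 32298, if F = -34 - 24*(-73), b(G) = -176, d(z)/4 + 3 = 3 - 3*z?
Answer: 33840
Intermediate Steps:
d(z) = -12*z (d(z) = -12 + 4*(3 - 3*z) = -12 + (12 - 12*z) = -12*z)
F = 1718 (F = -34 + 1752 = 1718)
(F + b(d(3 + 2))) + 32298 = (1718 - 176) + 32298 = 1542 + 32298 = 33840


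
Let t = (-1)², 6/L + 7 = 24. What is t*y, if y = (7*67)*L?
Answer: 2814/17 ≈ 165.53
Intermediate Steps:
L = 6/17 (L = 6/(-7 + 24) = 6/17 ≈ 0.35294)
y = 2814/17 (y = (7*67)*(6/17) = 469*(6/17) = 2814/17 ≈ 165.53)
t = 1
t*y = 1*(2814/17) = 2814/17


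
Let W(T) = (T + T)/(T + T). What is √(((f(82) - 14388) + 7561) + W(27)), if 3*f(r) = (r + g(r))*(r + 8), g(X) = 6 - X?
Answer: I*√6646 ≈ 81.523*I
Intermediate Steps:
W(T) = 1 (W(T) = (2*T)/((2*T)) = (2*T)*(1/(2*T)) = 1)
f(r) = 16 + 2*r (f(r) = ((r + (6 - r))*(r + 8))/3 = (6*(8 + r))/3 = (48 + 6*r)/3 = 16 + 2*r)
√(((f(82) - 14388) + 7561) + W(27)) = √((((16 + 2*82) - 14388) + 7561) + 1) = √((((16 + 164) - 14388) + 7561) + 1) = √(((180 - 14388) + 7561) + 1) = √((-14208 + 7561) + 1) = √(-6647 + 1) = √(-6646) = I*√6646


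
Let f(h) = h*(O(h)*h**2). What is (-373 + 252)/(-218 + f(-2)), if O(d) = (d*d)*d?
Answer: 11/14 ≈ 0.78571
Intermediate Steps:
O(d) = d**3 (O(d) = d**2*d = d**3)
f(h) = h**6 (f(h) = h*(h**3*h**2) = h*h**5 = h**6)
(-373 + 252)/(-218 + f(-2)) = (-373 + 252)/(-218 + (-2)**6) = -121/(-218 + 64) = -121/(-154) = -121*(-1/154) = 11/14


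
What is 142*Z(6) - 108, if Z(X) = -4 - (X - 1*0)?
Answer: -1528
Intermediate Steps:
Z(X) = -4 - X (Z(X) = -4 - (X + 0) = -4 - X)
142*Z(6) - 108 = 142*(-4 - 1*6) - 108 = 142*(-4 - 6) - 108 = 142*(-10) - 108 = -1420 - 108 = -1528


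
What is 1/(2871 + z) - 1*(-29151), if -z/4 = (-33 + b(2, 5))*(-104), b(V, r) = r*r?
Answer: 13322006/457 ≈ 29151.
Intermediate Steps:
b(V, r) = r²
z = -3328 (z = -4*(-33 + 5²)*(-104) = -4*(-33 + 25)*(-104) = -(-32)*(-104) = -4*832 = -3328)
1/(2871 + z) - 1*(-29151) = 1/(2871 - 3328) - 1*(-29151) = 1/(-457) + 29151 = -1/457 + 29151 = 13322006/457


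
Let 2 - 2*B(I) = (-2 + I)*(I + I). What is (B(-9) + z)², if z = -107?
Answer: 42025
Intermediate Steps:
B(I) = 1 - I*(-2 + I) (B(I) = 1 - (-2 + I)*(I + I)/2 = 1 - (-2 + I)*2*I/2 = 1 - I*(-2 + I))
(B(-9) + z)² = ((1 - 1*(-9)² + 2*(-9)) - 107)² = ((1 - 1*81 - 18) - 107)² = ((1 - 81 - 18) - 107)² = (-98 - 107)² = (-205)² = 42025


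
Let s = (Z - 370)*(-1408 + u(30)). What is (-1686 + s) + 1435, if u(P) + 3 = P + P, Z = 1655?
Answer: -1736286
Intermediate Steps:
u(P) = -3 + 2*P (u(P) = -3 + (P + P) = -3 + 2*P)
s = -1736035 (s = (1655 - 370)*(-1408 + (-3 + 2*30)) = 1285*(-1408 + (-3 + 60)) = 1285*(-1408 + 57) = 1285*(-1351) = -1736035)
(-1686 + s) + 1435 = (-1686 - 1736035) + 1435 = -1737721 + 1435 = -1736286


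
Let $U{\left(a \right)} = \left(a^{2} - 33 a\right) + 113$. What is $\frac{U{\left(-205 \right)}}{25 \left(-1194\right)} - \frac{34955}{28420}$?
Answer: $- \frac{81107667}{28277900} \approx -2.8682$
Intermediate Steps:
$U{\left(a \right)} = 113 + a^{2} - 33 a$
$\frac{U{\left(-205 \right)}}{25 \left(-1194\right)} - \frac{34955}{28420} = \frac{113 + \left(-205\right)^{2} - -6765}{25 \left(-1194\right)} - \frac{34955}{28420} = \frac{113 + 42025 + 6765}{-29850} - \frac{6991}{5684} = 48903 \left(- \frac{1}{29850}\right) - \frac{6991}{5684} = - \frac{16301}{9950} - \frac{6991}{5684} = - \frac{81107667}{28277900}$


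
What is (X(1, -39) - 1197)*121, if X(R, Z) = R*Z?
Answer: -149556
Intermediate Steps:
(X(1, -39) - 1197)*121 = (1*(-39) - 1197)*121 = (-39 - 1197)*121 = -1236*121 = -149556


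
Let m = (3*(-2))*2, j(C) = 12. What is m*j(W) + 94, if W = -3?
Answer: -50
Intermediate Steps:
m = -12 (m = -6*2 = -12)
m*j(W) + 94 = -12*12 + 94 = -144 + 94 = -50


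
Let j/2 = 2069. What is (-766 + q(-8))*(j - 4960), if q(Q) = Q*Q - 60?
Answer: 626364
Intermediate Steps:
j = 4138 (j = 2*2069 = 4138)
q(Q) = -60 + Q² (q(Q) = Q² - 60 = -60 + Q²)
(-766 + q(-8))*(j - 4960) = (-766 + (-60 + (-8)²))*(4138 - 4960) = (-766 + (-60 + 64))*(-822) = (-766 + 4)*(-822) = -762*(-822) = 626364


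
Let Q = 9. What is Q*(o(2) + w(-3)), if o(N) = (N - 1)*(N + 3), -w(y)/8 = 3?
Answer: -171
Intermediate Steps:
w(y) = -24 (w(y) = -8*3 = -24)
o(N) = (-1 + N)*(3 + N)
Q*(o(2) + w(-3)) = 9*((-3 + 2² + 2*2) - 24) = 9*((-3 + 4 + 4) - 24) = 9*(5 - 24) = 9*(-19) = -171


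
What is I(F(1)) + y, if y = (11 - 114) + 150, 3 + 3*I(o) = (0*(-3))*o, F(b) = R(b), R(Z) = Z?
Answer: 46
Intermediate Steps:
F(b) = b
I(o) = -1 (I(o) = -1 + ((0*(-3))*o)/3 = -1 + (0*o)/3 = -1 + (⅓)*0 = -1 + 0 = -1)
y = 47 (y = -103 + 150 = 47)
I(F(1)) + y = -1 + 47 = 46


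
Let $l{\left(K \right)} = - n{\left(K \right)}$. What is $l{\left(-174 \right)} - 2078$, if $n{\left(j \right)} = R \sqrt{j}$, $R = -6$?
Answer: $-2078 + 6 i \sqrt{174} \approx -2078.0 + 79.145 i$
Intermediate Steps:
$n{\left(j \right)} = - 6 \sqrt{j}$
$l{\left(K \right)} = 6 \sqrt{K}$ ($l{\left(K \right)} = - \left(-6\right) \sqrt{K} = 6 \sqrt{K}$)
$l{\left(-174 \right)} - 2078 = 6 \sqrt{-174} - 2078 = 6 i \sqrt{174} - 2078 = -2078 + 6 i \sqrt{174}$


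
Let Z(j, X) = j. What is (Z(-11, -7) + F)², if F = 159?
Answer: 21904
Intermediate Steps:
(Z(-11, -7) + F)² = (-11 + 159)² = 148² = 21904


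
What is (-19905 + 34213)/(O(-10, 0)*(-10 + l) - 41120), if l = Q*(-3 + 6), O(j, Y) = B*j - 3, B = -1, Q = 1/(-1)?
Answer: -14308/41211 ≈ -0.34719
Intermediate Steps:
Q = -1
O(j, Y) = -3 - j (O(j, Y) = -j - 3 = -3 - j)
l = -3 (l = -(-3 + 6) = -1*3 = -3)
(-19905 + 34213)/(O(-10, 0)*(-10 + l) - 41120) = (-19905 + 34213)/((-3 - 1*(-10))*(-10 - 3) - 41120) = 14308/((-3 + 10)*(-13) - 41120) = 14308/(7*(-13) - 41120) = 14308/(-91 - 41120) = 14308/(-41211) = 14308*(-1/41211) = -14308/41211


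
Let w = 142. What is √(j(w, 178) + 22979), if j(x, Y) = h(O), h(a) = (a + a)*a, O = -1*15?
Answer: √23429 ≈ 153.07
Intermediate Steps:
O = -15
h(a) = 2*a² (h(a) = (2*a)*a = 2*a²)
j(x, Y) = 450 (j(x, Y) = 2*(-15)² = 2*225 = 450)
√(j(w, 178) + 22979) = √(450 + 22979) = √23429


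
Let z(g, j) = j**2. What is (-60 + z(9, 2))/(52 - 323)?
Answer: 56/271 ≈ 0.20664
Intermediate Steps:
(-60 + z(9, 2))/(52 - 323) = (-60 + 2**2)/(52 - 323) = (-60 + 4)/(-271) = -56*(-1/271) = 56/271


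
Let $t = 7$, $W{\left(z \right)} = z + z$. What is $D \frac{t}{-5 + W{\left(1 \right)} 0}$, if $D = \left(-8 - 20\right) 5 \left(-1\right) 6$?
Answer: $-1176$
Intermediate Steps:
$W{\left(z \right)} = 2 z$
$D = 840$ ($D = \left(-8 - 20\right) \left(\left(-5\right) 6\right) = \left(-28\right) \left(-30\right) = 840$)
$D \frac{t}{-5 + W{\left(1 \right)} 0} = 840 \frac{7}{-5 + 2 \cdot 1 \cdot 0} = 840 \frac{7}{-5 + 2 \cdot 0} = 840 \frac{7}{-5 + 0} = 840 \frac{7}{-5} = 840 \cdot 7 \left(- \frac{1}{5}\right) = 840 \left(- \frac{7}{5}\right) = -1176$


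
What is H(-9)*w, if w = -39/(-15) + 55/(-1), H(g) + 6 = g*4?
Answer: 11004/5 ≈ 2200.8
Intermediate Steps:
H(g) = -6 + 4*g (H(g) = -6 + g*4 = -6 + 4*g)
w = -262/5 (w = -39*(-1/15) + 55*(-1) = 13/5 - 55 = -262/5 ≈ -52.400)
H(-9)*w = (-6 + 4*(-9))*(-262/5) = (-6 - 36)*(-262/5) = -42*(-262/5) = 11004/5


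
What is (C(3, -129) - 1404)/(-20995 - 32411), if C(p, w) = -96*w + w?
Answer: -3617/17802 ≈ -0.20318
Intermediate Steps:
C(p, w) = -95*w
(C(3, -129) - 1404)/(-20995 - 32411) = (-95*(-129) - 1404)/(-20995 - 32411) = (12255 - 1404)/(-53406) = 10851*(-1/53406) = -3617/17802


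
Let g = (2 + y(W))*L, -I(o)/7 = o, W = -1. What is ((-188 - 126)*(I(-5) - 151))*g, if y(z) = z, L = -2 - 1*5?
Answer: -254968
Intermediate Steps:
L = -7 (L = -2 - 5 = -7)
I(o) = -7*o
g = -7 (g = (2 - 1)*(-7) = 1*(-7) = -7)
((-188 - 126)*(I(-5) - 151))*g = ((-188 - 126)*(-7*(-5) - 151))*(-7) = -314*(35 - 151)*(-7) = -314*(-116)*(-7) = 36424*(-7) = -254968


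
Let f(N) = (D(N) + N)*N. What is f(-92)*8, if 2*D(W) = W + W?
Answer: 135424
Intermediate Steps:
D(W) = W (D(W) = (W + W)/2 = (2*W)/2 = W)
f(N) = 2*N**2 (f(N) = (N + N)*N = (2*N)*N = 2*N**2)
f(-92)*8 = (2*(-92)**2)*8 = (2*8464)*8 = 16928*8 = 135424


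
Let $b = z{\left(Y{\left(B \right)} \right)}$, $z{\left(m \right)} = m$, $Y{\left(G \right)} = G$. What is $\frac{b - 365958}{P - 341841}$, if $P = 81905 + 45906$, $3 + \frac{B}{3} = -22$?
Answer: $\frac{366033}{214030} \approx 1.7102$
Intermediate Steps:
$B = -75$ ($B = -9 + 3 \left(-22\right) = -9 - 66 = -75$)
$b = -75$
$P = 127811$
$\frac{b - 365958}{P - 341841} = \frac{-75 - 365958}{127811 - 341841} = - \frac{366033}{-214030} = \left(-366033\right) \left(- \frac{1}{214030}\right) = \frac{366033}{214030}$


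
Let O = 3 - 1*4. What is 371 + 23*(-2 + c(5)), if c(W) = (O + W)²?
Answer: 693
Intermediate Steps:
O = -1 (O = 3 - 4 = -1)
c(W) = (-1 + W)²
371 + 23*(-2 + c(5)) = 371 + 23*(-2 + (-1 + 5)²) = 371 + 23*(-2 + 4²) = 371 + 23*(-2 + 16) = 371 + 23*14 = 371 + 322 = 693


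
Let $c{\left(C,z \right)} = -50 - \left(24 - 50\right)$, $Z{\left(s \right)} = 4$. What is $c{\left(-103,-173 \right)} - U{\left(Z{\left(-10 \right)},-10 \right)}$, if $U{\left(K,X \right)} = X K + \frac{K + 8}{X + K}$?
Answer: $18$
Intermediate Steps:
$c{\left(C,z \right)} = -24$ ($c{\left(C,z \right)} = -50 - \left(24 - 50\right) = -50 - -26 = -50 + 26 = -24$)
$U{\left(K,X \right)} = K X + \frac{8 + K}{K + X}$
$c{\left(-103,-173 \right)} - U{\left(Z{\left(-10 \right)},-10 \right)} = -24 - \frac{8 + 4 + 4 \left(-10\right)^{2} - 10 \cdot 4^{2}}{4 - 10} = -24 - \frac{8 + 4 + 4 \cdot 100 - 160}{-6} = -24 - - \frac{8 + 4 + 400 - 160}{6} = -24 - \left(- \frac{1}{6}\right) 252 = -24 - -42 = -24 + 42 = 18$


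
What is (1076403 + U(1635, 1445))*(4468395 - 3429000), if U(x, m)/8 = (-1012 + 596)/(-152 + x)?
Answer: 1659188650935795/1483 ≈ 1.1188e+12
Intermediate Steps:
U(x, m) = -3328/(-152 + x) (U(x, m) = 8*((-1012 + 596)/(-152 + x)) = 8*(-416/(-152 + x)) = -3328/(-152 + x))
(1076403 + U(1635, 1445))*(4468395 - 3429000) = (1076403 - 3328/(-152 + 1635))*(4468395 - 3429000) = (1076403 - 3328/1483)*1039395 = (1596302321/1483)*1039395 = 1659188650935795/1483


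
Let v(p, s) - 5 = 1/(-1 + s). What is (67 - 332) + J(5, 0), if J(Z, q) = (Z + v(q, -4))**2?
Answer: -4224/25 ≈ -168.96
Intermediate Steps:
v(p, s) = 5 + 1/(-1 + s)
J(Z, q) = (24/5 + Z)**2 (J(Z, q) = (Z + (-4 + 5*(-4))/(-1 - 4))**2 = (Z + (-4 - 20)/(-5))**2 = (Z - 1/5*(-24))**2 = (Z + 24/5)**2 = (24/5 + Z)**2)
(67 - 332) + J(5, 0) = (67 - 332) + (24 + 5*5)**2/25 = -265 + (24 + 25)**2/25 = -265 + (1/25)*49**2 = -265 + (1/25)*2401 = -265 + 2401/25 = -4224/25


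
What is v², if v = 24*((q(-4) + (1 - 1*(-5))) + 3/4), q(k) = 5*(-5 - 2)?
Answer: 459684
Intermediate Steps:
q(k) = -35 (q(k) = 5*(-7) = -35)
v = -678 (v = 24*((-35 + (1 - 1*(-5))) + 3/4) = 24*((-35 + (1 + 5)) + 3*(¼)) = 24*((-35 + 6) + ¾) = 24*(-29 + ¾) = 24*(-113/4) = -678)
v² = (-678)² = 459684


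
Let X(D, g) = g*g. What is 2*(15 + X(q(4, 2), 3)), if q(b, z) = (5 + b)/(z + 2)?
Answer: 48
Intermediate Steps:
q(b, z) = (5 + b)/(2 + z)
X(D, g) = g²
2*(15 + X(q(4, 2), 3)) = 2*(15 + 3²) = 2*(15 + 9) = 2*24 = 48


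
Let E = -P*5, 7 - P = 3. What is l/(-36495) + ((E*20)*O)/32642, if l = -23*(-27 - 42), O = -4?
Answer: 1098191/198544965 ≈ 0.0055312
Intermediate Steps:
P = 4 (P = 7 - 1*3 = 7 - 3 = 4)
E = -20 (E = -1*4*5 = -4*5 = -20)
l = 1587 (l = -23*(-69) = 1587)
l/(-36495) + ((E*20)*O)/32642 = 1587/(-36495) + (-20*20*(-4))/32642 = 1587*(-1/36495) - 400*(-4)*(1/32642) = -529/12165 + 1600*(1/32642) = -529/12165 + 800/16321 = 1098191/198544965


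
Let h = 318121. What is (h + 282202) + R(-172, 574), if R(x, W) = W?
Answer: 600897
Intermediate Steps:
(h + 282202) + R(-172, 574) = (318121 + 282202) + 574 = 600323 + 574 = 600897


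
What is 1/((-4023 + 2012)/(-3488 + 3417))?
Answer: 71/2011 ≈ 0.035306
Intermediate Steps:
1/((-4023 + 2012)/(-3488 + 3417)) = 1/(-2011/(-71)) = 1/(-2011*(-1/71)) = 1/(2011/71) = 71/2011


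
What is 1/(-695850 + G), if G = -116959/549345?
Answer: -549345/382261835209 ≈ -1.4371e-6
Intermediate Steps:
G = -116959/549345 (G = -116959*1/549345 = -116959/549345 ≈ -0.21291)
1/(-695850 + G) = 1/(-695850 - 116959/549345) = 1/(-382261835209/549345) = -549345/382261835209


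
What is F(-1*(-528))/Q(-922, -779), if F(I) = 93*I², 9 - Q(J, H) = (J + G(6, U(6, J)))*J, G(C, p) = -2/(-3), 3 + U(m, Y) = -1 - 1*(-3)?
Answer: -642816/21061 ≈ -30.522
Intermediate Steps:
U(m, Y) = -1 (U(m, Y) = -3 + (-1 - 1*(-3)) = -3 + (-1 + 3) = -3 + 2 = -1)
G(C, p) = ⅔ (G(C, p) = -2*(-⅓) = ⅔)
Q(J, H) = 9 - J*(⅔ + J) (Q(J, H) = 9 - (J + ⅔)*J = 9 - (⅔ + J)*J = 9 - J*(⅔ + J))
F(-1*(-528))/Q(-922, -779) = (93*(-1*(-528))²)/(9 - 1*(-922)² - ⅔*(-922)) = (93*528²)/(9 - 1*850084 + 1844/3) = (93*278784)/(9 - 850084 + 1844/3) = 25926912/(-2548381/3) = 25926912*(-3/2548381) = -642816/21061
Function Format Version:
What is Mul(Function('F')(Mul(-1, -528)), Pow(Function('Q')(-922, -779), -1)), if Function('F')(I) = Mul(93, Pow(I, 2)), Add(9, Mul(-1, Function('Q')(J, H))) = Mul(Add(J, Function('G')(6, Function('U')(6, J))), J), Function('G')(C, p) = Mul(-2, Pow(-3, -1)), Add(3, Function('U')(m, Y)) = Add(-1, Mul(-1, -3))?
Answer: Rational(-642816, 21061) ≈ -30.522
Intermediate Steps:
Function('U')(m, Y) = -1 (Function('U')(m, Y) = Add(-3, Add(-1, Mul(-1, -3))) = Add(-3, Add(-1, 3)) = Add(-3, 2) = -1)
Function('G')(C, p) = Rational(2, 3) (Function('G')(C, p) = Mul(-2, Rational(-1, 3)) = Rational(2, 3))
Function('Q')(J, H) = Add(9, Mul(-1, J, Add(Rational(2, 3), J))) (Function('Q')(J, H) = Add(9, Mul(-1, Mul(Add(J, Rational(2, 3)), J))) = Add(9, Mul(-1, Mul(Add(Rational(2, 3), J), J))) = Add(9, Mul(-1, Mul(J, Add(Rational(2, 3), J)))) = Add(9, Mul(-1, J, Add(Rational(2, 3), J))))
Mul(Function('F')(Mul(-1, -528)), Pow(Function('Q')(-922, -779), -1)) = Mul(Mul(93, Pow(Mul(-1, -528), 2)), Pow(Add(9, Mul(-1, Pow(-922, 2)), Mul(Rational(-2, 3), -922)), -1)) = Mul(Mul(93, Pow(528, 2)), Pow(Add(9, Mul(-1, 850084), Rational(1844, 3)), -1)) = Mul(Mul(93, 278784), Pow(Add(9, -850084, Rational(1844, 3)), -1)) = Mul(25926912, Pow(Rational(-2548381, 3), -1)) = Mul(25926912, Rational(-3, 2548381)) = Rational(-642816, 21061)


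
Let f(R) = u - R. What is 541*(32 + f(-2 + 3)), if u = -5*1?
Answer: 14066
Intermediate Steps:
u = -5
f(R) = -5 - R
541*(32 + f(-2 + 3)) = 541*(32 + (-5 - (-2 + 3))) = 541*(32 + (-5 - 1*1)) = 541*(32 + (-5 - 1)) = 541*(32 - 6) = 541*26 = 14066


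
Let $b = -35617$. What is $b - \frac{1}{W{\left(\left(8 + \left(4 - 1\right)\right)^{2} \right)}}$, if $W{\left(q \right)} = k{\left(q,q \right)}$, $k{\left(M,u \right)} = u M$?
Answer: $- \frac{521468498}{14641} \approx -35617.0$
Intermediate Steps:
$k{\left(M,u \right)} = M u$
$W{\left(q \right)} = q^{2}$ ($W{\left(q \right)} = q q = q^{2}$)
$b - \frac{1}{W{\left(\left(8 + \left(4 - 1\right)\right)^{2} \right)}} = -35617 - \frac{1}{\left(\left(8 + \left(4 - 1\right)\right)^{2}\right)^{2}} = -35617 - \frac{1}{\left(\left(8 + 3\right)^{2}\right)^{2}} = -35617 - \frac{1}{\left(11^{2}\right)^{2}} = -35617 - \frac{1}{121^{2}} = -35617 - \frac{1}{14641} = - \frac{521468498}{14641}$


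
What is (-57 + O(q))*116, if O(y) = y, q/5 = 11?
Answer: -232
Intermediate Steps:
q = 55 (q = 5*11 = 55)
(-57 + O(q))*116 = (-57 + 55)*116 = -2*116 = -232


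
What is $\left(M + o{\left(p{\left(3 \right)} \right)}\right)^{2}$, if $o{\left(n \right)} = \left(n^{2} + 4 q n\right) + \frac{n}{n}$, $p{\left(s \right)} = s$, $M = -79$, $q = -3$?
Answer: $11025$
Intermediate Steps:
$o{\left(n \right)} = 1 + n^{2} - 12 n$ ($o{\left(n \right)} = \left(n^{2} + 4 \left(-3\right) n\right) + \frac{n}{n} = \left(n^{2} - 12 n\right) + 1 = 1 + n^{2} - 12 n$)
$\left(M + o{\left(p{\left(3 \right)} \right)}\right)^{2} = \left(-79 + \left(1 + 3^{2} - 36\right)\right)^{2} = \left(-79 + \left(1 + 9 - 36\right)\right)^{2} = \left(-79 - 26\right)^{2} = \left(-105\right)^{2} = 11025$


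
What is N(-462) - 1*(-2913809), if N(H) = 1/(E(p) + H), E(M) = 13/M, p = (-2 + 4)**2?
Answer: 5346839511/1835 ≈ 2.9138e+6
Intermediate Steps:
p = 4 (p = 2**2 = 4)
N(H) = 1/(13/4 + H)
N(-462) - 1*(-2913809) = 4/(13 + 4*(-462)) - 1*(-2913809) = 4/(13 - 1848) + 2913809 = 4/(-1835) + 2913809 = 4*(-1/1835) + 2913809 = -4/1835 + 2913809 = 5346839511/1835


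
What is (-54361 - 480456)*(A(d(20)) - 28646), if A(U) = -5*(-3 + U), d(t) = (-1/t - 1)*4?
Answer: 15301114370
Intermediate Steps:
d(t) = -4 - 4/t (d(t) = (-1 - 1/t)*4 = -4 - 4/t)
A(U) = 15 - 5*U
(-54361 - 480456)*(A(d(20)) - 28646) = (-54361 - 480456)*((15 - 5*(-4 - 4/20)) - 28646) = -534817*((15 - 5*(-4 - 4*1/20)) - 28646) = -534817*((15 - 5*(-4 - ⅕)) - 28646) = -534817*((15 - 5*(-21/5)) - 28646) = -534817*((15 + 21) - 28646) = -534817*(36 - 28646) = -534817*(-28610) = 15301114370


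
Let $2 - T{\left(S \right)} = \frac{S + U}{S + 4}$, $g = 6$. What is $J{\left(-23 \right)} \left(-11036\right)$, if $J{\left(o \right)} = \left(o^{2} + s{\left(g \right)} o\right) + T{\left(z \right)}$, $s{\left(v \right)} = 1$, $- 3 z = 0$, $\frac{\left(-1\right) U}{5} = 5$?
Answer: $-5675263$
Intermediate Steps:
$U = -25$ ($U = \left(-5\right) 5 = -25$)
$z = 0$ ($z = \left(- \frac{1}{3}\right) 0 = 0$)
$T{\left(S \right)} = 2 - \frac{-25 + S}{4 + S}$ ($T{\left(S \right)} = 2 - \frac{S - 25}{S + 4} = 2 - \frac{-25 + S}{4 + S}$)
$J{\left(o \right)} = \frac{33}{4} + o + o^{2}$ ($J{\left(o \right)} = \left(o^{2} + 1 o\right) + \frac{33 + 0}{4 + 0} = \left(o^{2} + o\right) + \frac{1}{4} \cdot 33 = \left(o + o^{2}\right) + \frac{1}{4} \cdot 33 = \left(o + o^{2}\right) + \frac{33}{4} = \frac{33}{4} + o + o^{2}$)
$J{\left(-23 \right)} \left(-11036\right) = \left(\frac{33}{4} - 23 + \left(-23\right)^{2}\right) \left(-11036\right) = \left(\frac{33}{4} - 23 + 529\right) \left(-11036\right) = \frac{2057}{4} \left(-11036\right) = -5675263$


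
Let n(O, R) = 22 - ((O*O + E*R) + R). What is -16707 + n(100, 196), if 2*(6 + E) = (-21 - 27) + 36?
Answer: -24529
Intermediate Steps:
E = -12 (E = -6 + ((-21 - 27) + 36)/2 = -6 + (-48 + 36)/2 = -6 + (½)*(-12) = -6 - 6 = -12)
n(O, R) = 22 - O² + 11*R (n(O, R) = 22 - ((O*O - 12*R) + R) = 22 - ((O² - 12*R) + R) = 22 - (O² - 11*R) = 22 + (-O² + 11*R) = 22 - O² + 11*R)
-16707 + n(100, 196) = -16707 + (22 - 1*100² + 11*196) = -16707 + (22 - 1*10000 + 2156) = -16707 + (22 - 10000 + 2156) = -16707 - 7822 = -24529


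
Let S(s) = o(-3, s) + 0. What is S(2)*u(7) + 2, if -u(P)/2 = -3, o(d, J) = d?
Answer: -16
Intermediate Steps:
u(P) = 6 (u(P) = -2*(-3) = 6)
S(s) = -3 (S(s) = -3 + 0 = -3)
S(2)*u(7) + 2 = -3*6 + 2 = -18 + 2 = -16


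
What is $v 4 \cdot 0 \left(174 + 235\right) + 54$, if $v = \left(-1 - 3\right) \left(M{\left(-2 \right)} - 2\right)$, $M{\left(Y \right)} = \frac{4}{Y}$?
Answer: $54$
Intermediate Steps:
$v = 16$ ($v = \left(-1 - 3\right) \left(\frac{4}{-2} - 2\right) = - 4 \left(4 \left(- \frac{1}{2}\right) - 2\right) = - 4 \left(-2 - 2\right) = \left(-4\right) \left(-4\right) = 16$)
$v 4 \cdot 0 \left(174 + 235\right) + 54 = 16 \cdot 4 \cdot 0 \left(174 + 235\right) + 54 = 64 \cdot 0 \cdot 409 + 54 = 0 \cdot 409 + 54 = 0 + 54 = 54$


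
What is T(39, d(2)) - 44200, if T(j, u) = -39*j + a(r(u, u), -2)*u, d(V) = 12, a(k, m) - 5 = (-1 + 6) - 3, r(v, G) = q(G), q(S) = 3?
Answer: -45637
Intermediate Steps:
r(v, G) = 3
a(k, m) = 7 (a(k, m) = 5 + ((-1 + 6) - 3) = 5 + (5 - 3) = 5 + 2 = 7)
T(j, u) = -39*j + 7*u
T(39, d(2)) - 44200 = (-39*39 + 7*12) - 44200 = (-1521 + 84) - 44200 = -1437 - 44200 = -45637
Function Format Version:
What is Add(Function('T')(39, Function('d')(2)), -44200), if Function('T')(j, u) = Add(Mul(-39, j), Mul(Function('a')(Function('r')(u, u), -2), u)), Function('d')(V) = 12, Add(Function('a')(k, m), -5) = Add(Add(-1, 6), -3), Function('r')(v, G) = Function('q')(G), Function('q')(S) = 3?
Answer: -45637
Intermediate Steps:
Function('r')(v, G) = 3
Function('a')(k, m) = 7 (Function('a')(k, m) = Add(5, Add(Add(-1, 6), -3)) = Add(5, Add(5, -3)) = Add(5, 2) = 7)
Function('T')(j, u) = Add(Mul(-39, j), Mul(7, u))
Add(Function('T')(39, Function('d')(2)), -44200) = Add(Add(Mul(-39, 39), Mul(7, 12)), -44200) = Add(Add(-1521, 84), -44200) = Add(-1437, -44200) = -45637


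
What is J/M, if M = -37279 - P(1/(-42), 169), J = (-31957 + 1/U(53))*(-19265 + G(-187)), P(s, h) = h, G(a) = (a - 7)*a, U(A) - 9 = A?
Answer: 33708418329/2321776 ≈ 14518.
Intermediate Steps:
U(A) = 9 + A
G(a) = a*(-7 + a) (G(a) = (-7 + a)*a = a*(-7 + a))
J = -33708418329/62 (J = (-31957 + 1/(9 + 53))*(-19265 - 187*(-7 - 187)) = (-31957 + 1/62)*(-19265 - 187*(-194)) = (-31957 + 1/62)*(-19265 + 36278) = -1981333/62*17013 = -33708418329/62 ≈ -5.4368e+8)
M = -37448 (M = -37279 - 1*169 = -37279 - 169 = -37448)
J/M = -33708418329/62/(-37448) = -33708418329/62*(-1/37448) = 33708418329/2321776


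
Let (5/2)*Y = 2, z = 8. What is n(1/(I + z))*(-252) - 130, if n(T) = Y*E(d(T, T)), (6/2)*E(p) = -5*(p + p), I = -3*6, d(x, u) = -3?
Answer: -2146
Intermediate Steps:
Y = ⅘ (Y = (⅖)*2 = ⅘ ≈ 0.80000)
I = -18
E(p) = -10*p/3 (E(p) = (-5*(p + p))/3 = (-10*p)/3 = -10*p/3)
n(T) = 8 (n(T) = 4*(-10/3*(-3))/5 = (⅘)*10 = 8)
n(1/(I + z))*(-252) - 130 = 8*(-252) - 130 = -2016 - 130 = -2146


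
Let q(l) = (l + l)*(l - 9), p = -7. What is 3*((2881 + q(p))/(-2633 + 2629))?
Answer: -9315/4 ≈ -2328.8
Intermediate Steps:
q(l) = 2*l*(-9 + l) (q(l) = (2*l)*(-9 + l) = 2*l*(-9 + l))
3*((2881 + q(p))/(-2633 + 2629)) = 3*((2881 + 2*(-7)*(-9 - 7))/(-2633 + 2629)) = 3*((2881 + 2*(-7)*(-16))/(-4)) = 3*((2881 + 224)*(-¼)) = 3*(3105*(-¼)) = 3*(-3105/4) = -9315/4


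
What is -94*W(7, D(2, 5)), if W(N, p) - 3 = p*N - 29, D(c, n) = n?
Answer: -846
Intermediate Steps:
W(N, p) = -26 + N*p (W(N, p) = 3 + (p*N - 29) = 3 + (N*p - 29) = 3 + (-29 + N*p) = -26 + N*p)
-94*W(7, D(2, 5)) = -94*(-26 + 7*5) = -94*(-26 + 35) = -94*9 = -846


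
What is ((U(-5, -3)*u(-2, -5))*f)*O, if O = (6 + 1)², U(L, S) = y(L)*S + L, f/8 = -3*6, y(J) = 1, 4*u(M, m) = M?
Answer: -28224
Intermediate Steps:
u(M, m) = M/4
f = -144 (f = 8*(-3*6) = 8*(-18) = -144)
U(L, S) = L + S (U(L, S) = 1*S + L = S + L = L + S)
O = 49 (O = 7² = 49)
((U(-5, -3)*u(-2, -5))*f)*O = (((-5 - 3)*((¼)*(-2)))*(-144))*49 = (-8*(-½)*(-144))*49 = (4*(-144))*49 = -576*49 = -28224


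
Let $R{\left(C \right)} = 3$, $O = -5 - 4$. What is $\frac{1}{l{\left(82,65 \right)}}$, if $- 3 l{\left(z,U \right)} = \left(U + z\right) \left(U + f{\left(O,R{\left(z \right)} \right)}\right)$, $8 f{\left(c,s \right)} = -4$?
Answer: $- \frac{2}{6321} \approx -0.00031641$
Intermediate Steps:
$O = -9$
$f{\left(c,s \right)} = - \frac{1}{2}$ ($f{\left(c,s \right)} = \frac{1}{8} \left(-4\right) = - \frac{1}{2}$)
$l{\left(z,U \right)} = - \frac{\left(- \frac{1}{2} + U\right) \left(U + z\right)}{3}$ ($l{\left(z,U \right)} = - \frac{\left(U + z\right) \left(U - \frac{1}{2}\right)}{3} = - \frac{\left(U + z\right) \left(- \frac{1}{2} + U\right)}{3} = - \frac{\left(- \frac{1}{2} + U\right) \left(U + z\right)}{3}$)
$\frac{1}{l{\left(82,65 \right)}} = \frac{1}{- \frac{65^{2}}{3} + \frac{1}{6} \cdot 65 + \frac{1}{6} \cdot 82 - \frac{65}{3} \cdot 82} = \frac{1}{\left(- \frac{1}{3}\right) 4225 + \frac{65}{6} + \frac{41}{3} - \frac{5330}{3}} = \frac{1}{- \frac{4225}{3} + \frac{65}{6} + \frac{41}{3} - \frac{5330}{3}} = \frac{1}{- \frac{6321}{2}} = - \frac{2}{6321}$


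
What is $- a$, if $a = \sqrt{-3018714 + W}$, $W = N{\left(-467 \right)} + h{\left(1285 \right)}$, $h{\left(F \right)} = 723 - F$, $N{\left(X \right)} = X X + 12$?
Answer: $- 65 i \sqrt{663} \approx - 1673.7 i$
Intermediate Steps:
$N{\left(X \right)} = 12 + X^{2}$ ($N{\left(X \right)} = X^{2} + 12 = 12 + X^{2}$)
$W = 217539$ ($W = \left(12 + \left(-467\right)^{2}\right) + \left(723 - 1285\right) = \left(12 + 218089\right) + \left(723 - 1285\right) = 218101 - 562 = 217539$)
$a = 65 i \sqrt{663}$ ($a = \sqrt{-3018714 + 217539} = \sqrt{-2801175} = 65 i \sqrt{663} \approx 1673.7 i$)
$- a = - 65 i \sqrt{663}$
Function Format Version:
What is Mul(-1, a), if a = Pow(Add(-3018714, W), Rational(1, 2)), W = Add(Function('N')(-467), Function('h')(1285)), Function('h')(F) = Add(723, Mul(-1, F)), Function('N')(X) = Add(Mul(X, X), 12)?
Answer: Mul(-65, I, Pow(663, Rational(1, 2))) ≈ Mul(-1673.7, I)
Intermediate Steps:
Function('N')(X) = Add(12, Pow(X, 2)) (Function('N')(X) = Add(Pow(X, 2), 12) = Add(12, Pow(X, 2)))
W = 217539 (W = Add(Add(12, Pow(-467, 2)), Add(723, Mul(-1, 1285))) = Add(Add(12, 218089), Add(723, -1285)) = Add(218101, -562) = 217539)
a = Mul(65, I, Pow(663, Rational(1, 2))) (a = Pow(Add(-3018714, 217539), Rational(1, 2)) = Pow(-2801175, Rational(1, 2)) = Mul(65, I, Pow(663, Rational(1, 2))) ≈ Mul(1673.7, I))
Mul(-1, a) = Mul(-1, Mul(65, I, Pow(663, Rational(1, 2)))) = Mul(-65, I, Pow(663, Rational(1, 2)))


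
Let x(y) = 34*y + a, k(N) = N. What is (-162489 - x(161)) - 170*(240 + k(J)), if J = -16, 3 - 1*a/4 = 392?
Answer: -204487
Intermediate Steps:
a = -1556 (a = 12 - 4*392 = 12 - 1568 = -1556)
x(y) = -1556 + 34*y (x(y) = 34*y - 1556 = -1556 + 34*y)
(-162489 - x(161)) - 170*(240 + k(J)) = (-162489 - (-1556 + 34*161)) - 170*(240 - 16) = (-162489 - (-1556 + 5474)) - 170*224 = (-162489 - 1*3918) - 1*38080 = (-162489 - 3918) - 38080 = -166407 - 38080 = -204487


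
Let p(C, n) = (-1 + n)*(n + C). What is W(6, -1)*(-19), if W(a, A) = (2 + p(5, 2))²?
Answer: -1539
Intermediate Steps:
p(C, n) = (-1 + n)*(C + n)
W(a, A) = 81 (W(a, A) = (2 + (2² - 1*5 - 1*2 + 5*2))² = (2 + (4 - 5 - 2 + 10))² = (2 + 7)² = 9² = 81)
W(6, -1)*(-19) = 81*(-19) = -1539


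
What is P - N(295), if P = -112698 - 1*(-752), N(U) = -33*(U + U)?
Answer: -92476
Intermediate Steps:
N(U) = -66*U
P = -111946 (P = -112698 + 752 = -111946)
P - N(295) = -111946 - (-66)*295 = -111946 - 1*(-19470) = -111946 + 19470 = -92476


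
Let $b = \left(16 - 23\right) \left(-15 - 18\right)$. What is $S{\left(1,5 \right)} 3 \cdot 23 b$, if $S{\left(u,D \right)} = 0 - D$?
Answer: $-79695$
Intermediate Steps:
$S{\left(u,D \right)} = - D$
$b = 231$ ($b = \left(-7\right) \left(-33\right) = 231$)
$S{\left(1,5 \right)} 3 \cdot 23 b = \left(-1\right) 5 \cdot 3 \cdot 23 \cdot 231 = \left(-5\right) 3 \cdot 23 \cdot 231 = \left(-15\right) 23 \cdot 231 = \left(-345\right) 231 = -79695$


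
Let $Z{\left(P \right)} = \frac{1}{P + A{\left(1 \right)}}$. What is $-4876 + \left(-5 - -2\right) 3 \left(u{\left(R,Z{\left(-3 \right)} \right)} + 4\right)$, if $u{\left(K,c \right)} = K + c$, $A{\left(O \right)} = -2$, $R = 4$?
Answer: $- \frac{24731}{5} \approx -4946.2$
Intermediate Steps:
$Z{\left(P \right)} = \frac{1}{-2 + P}$ ($Z{\left(P \right)} = \frac{1}{P - 2} = \frac{1}{-2 + P}$)
$-4876 + \left(-5 - -2\right) 3 \left(u{\left(R,Z{\left(-3 \right)} \right)} + 4\right) = -4876 + \left(-5 - -2\right) 3 \left(\left(4 + \frac{1}{-2 - 3}\right) + 4\right) = -4876 + \left(-5 + 2\right) 3 \left(\left(4 + \frac{1}{-5}\right) + 4\right) = -4876 + \left(-3\right) 3 \left(\left(4 - \frac{1}{5}\right) + 4\right) = -4876 - 9 \left(\frac{19}{5} + 4\right) = -4876 - \frac{351}{5} = - \frac{24731}{5}$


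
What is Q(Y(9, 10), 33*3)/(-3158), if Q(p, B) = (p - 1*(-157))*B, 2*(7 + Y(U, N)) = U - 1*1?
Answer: -7623/1579 ≈ -4.8277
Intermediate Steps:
Y(U, N) = -15/2 + U/2 (Y(U, N) = -7 + (U - 1*1)/2 = -7 + (U - 1)/2 = -7 + (-1 + U)/2 = -7 + (-½ + U/2) = -15/2 + U/2)
Q(p, B) = B*(157 + p) (Q(p, B) = (p + 157)*B = (157 + p)*B = B*(157 + p))
Q(Y(9, 10), 33*3)/(-3158) = ((33*3)*(157 + (-15/2 + (½)*9)))/(-3158) = (99*(157 + (-15/2 + 9/2)))*(-1/3158) = (99*(157 - 3))*(-1/3158) = (99*154)*(-1/3158) = 15246*(-1/3158) = -7623/1579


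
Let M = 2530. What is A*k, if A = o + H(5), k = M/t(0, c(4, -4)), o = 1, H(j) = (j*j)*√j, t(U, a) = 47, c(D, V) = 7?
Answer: 2530/47 + 63250*√5/47 ≈ 3063.0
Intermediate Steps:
H(j) = j^(5/2) (H(j) = j²*√j = j^(5/2))
k = 2530/47 ≈ 53.830
A = 1 + 25*√5 (A = 1 + 5^(5/2) = 1 + 25*√5 ≈ 56.902)
A*k = (1 + 25*√5)*(2530/47) = 2530/47 + 63250*√5/47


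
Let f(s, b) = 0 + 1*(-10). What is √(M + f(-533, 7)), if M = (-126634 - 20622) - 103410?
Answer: 2*I*√62669 ≈ 500.68*I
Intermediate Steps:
f(s, b) = -10 (f(s, b) = 0 - 10 = -10)
M = -250666 (M = -147256 - 103410 = -250666)
√(M + f(-533, 7)) = √(-250666 - 10) = √(-250676) = 2*I*√62669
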